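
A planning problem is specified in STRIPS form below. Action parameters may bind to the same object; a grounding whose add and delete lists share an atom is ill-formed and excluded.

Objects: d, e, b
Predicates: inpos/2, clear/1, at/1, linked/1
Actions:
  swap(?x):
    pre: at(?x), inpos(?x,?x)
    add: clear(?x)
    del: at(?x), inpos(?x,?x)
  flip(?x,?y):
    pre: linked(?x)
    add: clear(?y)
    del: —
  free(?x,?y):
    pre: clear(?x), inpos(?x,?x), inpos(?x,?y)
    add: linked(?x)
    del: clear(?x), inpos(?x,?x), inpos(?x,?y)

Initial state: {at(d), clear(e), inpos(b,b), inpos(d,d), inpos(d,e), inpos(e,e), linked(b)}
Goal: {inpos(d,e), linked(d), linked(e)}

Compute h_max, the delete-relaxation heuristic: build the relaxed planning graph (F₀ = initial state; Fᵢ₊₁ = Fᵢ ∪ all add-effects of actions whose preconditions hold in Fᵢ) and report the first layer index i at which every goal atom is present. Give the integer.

2

F0 = init (7 atoms)
F1 = F0 ∪ {clear(b), clear(d), linked(e)}  (10 atoms)
F2 = F1 ∪ {linked(d)}  (11 atoms)
goal ⊆ F2  ⇒  h_max = 2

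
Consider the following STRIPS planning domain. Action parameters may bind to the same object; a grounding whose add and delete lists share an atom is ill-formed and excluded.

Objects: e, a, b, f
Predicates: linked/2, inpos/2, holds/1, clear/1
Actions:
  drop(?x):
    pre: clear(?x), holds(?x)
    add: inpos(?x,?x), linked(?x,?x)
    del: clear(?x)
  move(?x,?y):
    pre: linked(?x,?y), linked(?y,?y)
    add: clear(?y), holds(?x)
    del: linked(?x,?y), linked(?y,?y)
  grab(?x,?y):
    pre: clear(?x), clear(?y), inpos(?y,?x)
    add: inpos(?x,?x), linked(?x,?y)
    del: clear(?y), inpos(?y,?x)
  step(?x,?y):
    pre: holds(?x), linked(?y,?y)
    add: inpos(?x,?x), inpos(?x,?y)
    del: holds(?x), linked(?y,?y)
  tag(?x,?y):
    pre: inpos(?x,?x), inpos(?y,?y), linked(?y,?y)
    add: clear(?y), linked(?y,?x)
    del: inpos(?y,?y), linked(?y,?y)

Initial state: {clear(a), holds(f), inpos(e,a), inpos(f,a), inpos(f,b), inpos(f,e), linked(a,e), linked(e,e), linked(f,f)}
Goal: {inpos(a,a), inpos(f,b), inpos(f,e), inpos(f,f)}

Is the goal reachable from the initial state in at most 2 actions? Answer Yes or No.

1. move(e,e)  →  {clear(a), clear(e), holds(e), holds(f), inpos(e,a), inpos(f,a), inpos(f,b), inpos(f,e), linked(a,e), linked(f,f)}
2. grab(a,e)  →  {clear(a), holds(e), holds(f), inpos(a,a), inpos(f,a), inpos(f,b), inpos(f,e), linked(a,e), linked(f,f)}
3. step(f,f)  →  {clear(a), holds(e), inpos(a,a), inpos(f,a), inpos(f,b), inpos(f,e), inpos(f,f), linked(a,e)}
optimal plan length = 3; 3 > 2

No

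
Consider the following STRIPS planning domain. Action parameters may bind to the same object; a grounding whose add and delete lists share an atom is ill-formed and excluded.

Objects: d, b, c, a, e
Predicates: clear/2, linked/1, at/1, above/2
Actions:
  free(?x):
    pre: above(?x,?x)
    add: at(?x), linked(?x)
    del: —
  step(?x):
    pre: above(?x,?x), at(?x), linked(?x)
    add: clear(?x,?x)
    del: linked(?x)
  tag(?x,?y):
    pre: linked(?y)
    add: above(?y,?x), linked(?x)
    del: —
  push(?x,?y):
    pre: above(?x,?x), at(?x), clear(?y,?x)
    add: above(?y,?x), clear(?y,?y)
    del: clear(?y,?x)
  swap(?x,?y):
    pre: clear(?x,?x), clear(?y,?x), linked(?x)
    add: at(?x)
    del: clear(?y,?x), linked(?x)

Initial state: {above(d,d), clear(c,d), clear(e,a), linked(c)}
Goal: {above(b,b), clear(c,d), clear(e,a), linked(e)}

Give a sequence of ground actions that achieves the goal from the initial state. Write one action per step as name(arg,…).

1. tag(b,c)  →  {above(c,b), above(d,d), clear(c,d), clear(e,a), linked(b), linked(c)}
2. tag(b,b)  →  {above(b,b), above(c,b), above(d,d), clear(c,d), clear(e,a), linked(b), linked(c)}
3. tag(e,b)  →  {above(b,b), above(b,e), above(c,b), above(d,d), clear(c,d), clear(e,a), linked(b), linked(c), linked(e)}

tag(b,c); tag(b,b); tag(e,b)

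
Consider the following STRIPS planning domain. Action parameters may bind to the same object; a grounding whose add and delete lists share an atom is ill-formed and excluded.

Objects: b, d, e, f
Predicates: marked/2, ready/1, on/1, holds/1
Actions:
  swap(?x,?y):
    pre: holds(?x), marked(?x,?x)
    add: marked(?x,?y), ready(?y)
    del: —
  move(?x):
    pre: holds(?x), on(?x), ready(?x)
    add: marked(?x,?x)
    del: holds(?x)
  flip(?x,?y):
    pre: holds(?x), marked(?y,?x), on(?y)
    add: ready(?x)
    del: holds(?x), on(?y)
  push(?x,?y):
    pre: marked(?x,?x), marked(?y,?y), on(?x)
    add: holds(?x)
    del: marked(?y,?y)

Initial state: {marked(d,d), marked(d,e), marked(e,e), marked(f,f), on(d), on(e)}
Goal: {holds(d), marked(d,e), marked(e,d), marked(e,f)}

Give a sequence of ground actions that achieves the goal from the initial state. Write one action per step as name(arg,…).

1. push(d,d)  →  {holds(d), marked(d,e), marked(e,e), marked(f,f), on(d), on(e)}
2. push(e,f)  →  {holds(d), holds(e), marked(d,e), marked(e,e), on(d), on(e)}
3. swap(e,d)  →  {holds(d), holds(e), marked(d,e), marked(e,d), marked(e,e), on(d), on(e), ready(d)}
4. swap(e,f)  →  {holds(d), holds(e), marked(d,e), marked(e,d), marked(e,e), marked(e,f), on(d), on(e), ready(d), ready(f)}

push(d,d); push(e,f); swap(e,d); swap(e,f)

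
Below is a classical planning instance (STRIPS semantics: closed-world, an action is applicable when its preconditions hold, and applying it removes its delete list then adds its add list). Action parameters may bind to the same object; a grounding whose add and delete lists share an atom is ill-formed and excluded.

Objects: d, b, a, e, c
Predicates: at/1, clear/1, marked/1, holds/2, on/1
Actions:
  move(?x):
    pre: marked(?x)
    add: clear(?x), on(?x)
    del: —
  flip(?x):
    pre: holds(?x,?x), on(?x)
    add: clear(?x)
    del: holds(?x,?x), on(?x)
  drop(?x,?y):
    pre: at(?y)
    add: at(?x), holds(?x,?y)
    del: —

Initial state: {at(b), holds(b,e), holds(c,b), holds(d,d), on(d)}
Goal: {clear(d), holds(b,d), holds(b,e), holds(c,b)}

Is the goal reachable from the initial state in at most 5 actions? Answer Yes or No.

1. flip(d)  →  {at(b), clear(d), holds(b,e), holds(c,b)}
2. drop(d,b)  →  {at(b), at(d), clear(d), holds(b,e), holds(c,b), holds(d,b)}
3. drop(b,d)  →  {at(b), at(d), clear(d), holds(b,d), holds(b,e), holds(c,b), holds(d,b)}
optimal plan length = 3; 3 ≤ 5

Yes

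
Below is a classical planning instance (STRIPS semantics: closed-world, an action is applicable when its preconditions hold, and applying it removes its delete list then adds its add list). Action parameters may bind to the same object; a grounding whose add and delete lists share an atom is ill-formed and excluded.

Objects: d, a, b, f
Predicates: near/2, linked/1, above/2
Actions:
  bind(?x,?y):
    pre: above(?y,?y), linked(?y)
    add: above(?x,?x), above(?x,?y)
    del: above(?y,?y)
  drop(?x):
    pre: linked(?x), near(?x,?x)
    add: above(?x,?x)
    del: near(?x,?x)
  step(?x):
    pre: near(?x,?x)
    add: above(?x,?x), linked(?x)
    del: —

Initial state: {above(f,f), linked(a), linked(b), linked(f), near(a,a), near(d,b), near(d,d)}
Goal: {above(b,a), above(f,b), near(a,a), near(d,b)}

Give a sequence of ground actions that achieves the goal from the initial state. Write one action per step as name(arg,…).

1. bind(a,f)  →  {above(a,a), above(a,f), linked(a), linked(b), linked(f), near(a,a), near(d,b), near(d,d)}
2. bind(b,a)  →  {above(a,f), above(b,a), above(b,b), linked(a), linked(b), linked(f), near(a,a), near(d,b), near(d,d)}
3. bind(f,b)  →  {above(a,f), above(b,a), above(f,b), above(f,f), linked(a), linked(b), linked(f), near(a,a), near(d,b), near(d,d)}

bind(a,f); bind(b,a); bind(f,b)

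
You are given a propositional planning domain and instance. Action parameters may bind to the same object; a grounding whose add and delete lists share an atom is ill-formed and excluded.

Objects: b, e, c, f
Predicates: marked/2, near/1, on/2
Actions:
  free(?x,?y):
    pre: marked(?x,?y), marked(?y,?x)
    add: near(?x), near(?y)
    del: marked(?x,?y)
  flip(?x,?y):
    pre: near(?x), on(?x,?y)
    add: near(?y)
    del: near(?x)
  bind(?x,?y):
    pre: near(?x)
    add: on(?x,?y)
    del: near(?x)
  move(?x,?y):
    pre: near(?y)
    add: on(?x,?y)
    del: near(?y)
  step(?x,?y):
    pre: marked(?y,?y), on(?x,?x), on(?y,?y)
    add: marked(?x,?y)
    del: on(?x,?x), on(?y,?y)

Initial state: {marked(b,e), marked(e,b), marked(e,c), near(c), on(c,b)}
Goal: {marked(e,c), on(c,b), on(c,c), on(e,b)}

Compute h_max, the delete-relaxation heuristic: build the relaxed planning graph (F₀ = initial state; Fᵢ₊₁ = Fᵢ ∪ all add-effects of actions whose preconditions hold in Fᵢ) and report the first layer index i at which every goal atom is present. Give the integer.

F0 = init (5 atoms)
F1 = F0 ∪ {near(b), near(e), on(b,c), on(c,c), on(c,e), on(c,f), on(e,c), on(f,c)}  (13 atoms)
F2 = F1 ∪ {near(f), on(b,b), on(b,e), on(b,f), on(e,b), on(e,e), on(e,f), on(f,b), on(f,e)}  (22 atoms)
goal ⊆ F2  ⇒  h_max = 2

2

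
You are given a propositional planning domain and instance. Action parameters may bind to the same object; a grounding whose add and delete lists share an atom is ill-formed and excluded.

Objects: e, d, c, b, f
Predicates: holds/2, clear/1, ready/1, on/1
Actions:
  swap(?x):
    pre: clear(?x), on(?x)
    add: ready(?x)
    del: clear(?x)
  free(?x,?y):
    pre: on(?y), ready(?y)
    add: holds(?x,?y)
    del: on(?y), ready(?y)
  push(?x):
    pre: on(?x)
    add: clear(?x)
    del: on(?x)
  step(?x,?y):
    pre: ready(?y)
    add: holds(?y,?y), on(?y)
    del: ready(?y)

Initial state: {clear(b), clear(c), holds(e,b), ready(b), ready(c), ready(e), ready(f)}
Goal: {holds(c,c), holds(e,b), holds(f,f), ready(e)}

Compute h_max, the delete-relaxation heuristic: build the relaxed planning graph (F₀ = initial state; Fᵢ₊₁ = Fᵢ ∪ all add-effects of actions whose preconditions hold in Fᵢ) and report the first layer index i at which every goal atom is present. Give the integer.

1

F0 = init (7 atoms)
F1 = F0 ∪ {holds(b,b), holds(c,c), holds(e,e), holds(f,f), on(b), on(c), on(e), on(f)}  (15 atoms)
goal ⊆ F1  ⇒  h_max = 1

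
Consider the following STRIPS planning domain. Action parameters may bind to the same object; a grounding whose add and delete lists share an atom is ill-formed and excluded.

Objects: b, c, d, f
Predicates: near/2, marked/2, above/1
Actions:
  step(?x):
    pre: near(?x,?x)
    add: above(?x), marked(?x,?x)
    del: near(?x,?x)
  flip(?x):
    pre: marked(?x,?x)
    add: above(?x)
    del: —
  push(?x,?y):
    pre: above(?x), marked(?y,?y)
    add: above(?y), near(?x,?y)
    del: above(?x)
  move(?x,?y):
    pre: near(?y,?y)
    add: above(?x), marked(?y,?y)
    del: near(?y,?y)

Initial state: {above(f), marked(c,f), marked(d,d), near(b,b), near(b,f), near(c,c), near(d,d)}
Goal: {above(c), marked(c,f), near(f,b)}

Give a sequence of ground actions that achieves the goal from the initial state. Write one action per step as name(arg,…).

move(c,b); push(f,b)

1. move(c,b)  →  {above(c), above(f), marked(b,b), marked(c,f), marked(d,d), near(b,f), near(c,c), near(d,d)}
2. push(f,b)  →  {above(b), above(c), marked(b,b), marked(c,f), marked(d,d), near(b,f), near(c,c), near(d,d), near(f,b)}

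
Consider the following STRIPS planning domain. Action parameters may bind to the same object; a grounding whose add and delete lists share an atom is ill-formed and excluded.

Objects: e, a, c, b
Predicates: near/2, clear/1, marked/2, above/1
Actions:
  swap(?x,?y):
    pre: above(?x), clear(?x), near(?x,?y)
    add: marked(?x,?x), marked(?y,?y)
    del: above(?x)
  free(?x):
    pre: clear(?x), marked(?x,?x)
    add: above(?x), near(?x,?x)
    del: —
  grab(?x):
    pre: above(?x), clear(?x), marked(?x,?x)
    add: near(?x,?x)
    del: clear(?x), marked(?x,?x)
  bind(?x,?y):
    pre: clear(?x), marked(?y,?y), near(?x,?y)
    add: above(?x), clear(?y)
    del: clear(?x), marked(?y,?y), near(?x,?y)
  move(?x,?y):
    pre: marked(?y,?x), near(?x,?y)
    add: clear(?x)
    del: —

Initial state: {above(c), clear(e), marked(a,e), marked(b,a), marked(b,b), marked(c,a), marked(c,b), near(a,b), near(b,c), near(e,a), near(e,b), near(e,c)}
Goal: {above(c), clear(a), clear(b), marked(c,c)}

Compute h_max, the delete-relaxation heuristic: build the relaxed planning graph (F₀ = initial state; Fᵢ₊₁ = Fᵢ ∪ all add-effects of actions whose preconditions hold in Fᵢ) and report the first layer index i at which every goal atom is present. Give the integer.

F0 = init (12 atoms)
F1 = F0 ∪ {above(e), clear(a), clear(b)}  (15 atoms)
F2 = F1 ∪ {above(a), above(b), marked(a,a), marked(c,c), marked(e,e), near(b,b)}  (21 atoms)
goal ⊆ F2  ⇒  h_max = 2

2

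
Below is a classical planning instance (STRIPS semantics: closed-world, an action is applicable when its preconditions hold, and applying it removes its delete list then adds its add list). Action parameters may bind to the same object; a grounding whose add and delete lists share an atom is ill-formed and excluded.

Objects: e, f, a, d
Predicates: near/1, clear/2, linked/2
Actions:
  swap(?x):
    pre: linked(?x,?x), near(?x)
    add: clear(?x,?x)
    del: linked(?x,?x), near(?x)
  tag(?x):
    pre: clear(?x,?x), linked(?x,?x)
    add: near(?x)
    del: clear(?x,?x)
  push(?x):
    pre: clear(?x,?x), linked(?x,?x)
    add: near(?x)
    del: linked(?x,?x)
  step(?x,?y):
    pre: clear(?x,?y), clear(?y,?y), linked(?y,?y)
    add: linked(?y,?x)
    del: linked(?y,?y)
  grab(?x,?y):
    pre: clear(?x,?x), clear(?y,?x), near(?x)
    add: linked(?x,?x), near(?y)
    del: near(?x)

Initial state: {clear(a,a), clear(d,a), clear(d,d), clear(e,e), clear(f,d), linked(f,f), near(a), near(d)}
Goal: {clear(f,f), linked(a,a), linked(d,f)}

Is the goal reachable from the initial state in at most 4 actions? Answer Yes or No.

1. grab(a,d)  →  {clear(a,a), clear(d,a), clear(d,d), clear(e,e), clear(f,d), linked(a,a), linked(f,f), near(d)}
2. grab(d,f)  →  {clear(a,a), clear(d,a), clear(d,d), clear(e,e), clear(f,d), linked(a,a), linked(d,d), linked(f,f), near(f)}
3. swap(f)  →  {clear(a,a), clear(d,a), clear(d,d), clear(e,e), clear(f,d), clear(f,f), linked(a,a), linked(d,d)}
4. step(f,d)  →  {clear(a,a), clear(d,a), clear(d,d), clear(e,e), clear(f,d), clear(f,f), linked(a,a), linked(d,f)}
optimal plan length = 4; 4 ≤ 4

Yes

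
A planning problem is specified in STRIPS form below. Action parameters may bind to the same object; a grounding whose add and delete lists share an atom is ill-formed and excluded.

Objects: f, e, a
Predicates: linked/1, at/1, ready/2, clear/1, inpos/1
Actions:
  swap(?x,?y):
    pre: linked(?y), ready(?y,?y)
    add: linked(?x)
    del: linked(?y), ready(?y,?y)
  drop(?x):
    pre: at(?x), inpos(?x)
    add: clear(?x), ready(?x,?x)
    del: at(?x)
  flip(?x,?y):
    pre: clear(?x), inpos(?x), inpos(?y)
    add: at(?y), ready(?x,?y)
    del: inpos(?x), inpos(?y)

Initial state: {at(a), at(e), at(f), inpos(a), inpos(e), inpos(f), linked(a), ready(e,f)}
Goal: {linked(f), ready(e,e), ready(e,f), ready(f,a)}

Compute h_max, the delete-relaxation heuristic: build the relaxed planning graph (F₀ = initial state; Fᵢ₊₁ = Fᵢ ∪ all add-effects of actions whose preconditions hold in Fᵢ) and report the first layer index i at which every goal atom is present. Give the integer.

2

F0 = init (8 atoms)
F1 = F0 ∪ {clear(a), clear(e), clear(f), ready(a,a), ready(e,e), ready(f,f)}  (14 atoms)
F2 = F1 ∪ {linked(e), linked(f), ready(a,e), ready(a,f), ready(e,a), ready(f,a), ready(f,e)}  (21 atoms)
goal ⊆ F2  ⇒  h_max = 2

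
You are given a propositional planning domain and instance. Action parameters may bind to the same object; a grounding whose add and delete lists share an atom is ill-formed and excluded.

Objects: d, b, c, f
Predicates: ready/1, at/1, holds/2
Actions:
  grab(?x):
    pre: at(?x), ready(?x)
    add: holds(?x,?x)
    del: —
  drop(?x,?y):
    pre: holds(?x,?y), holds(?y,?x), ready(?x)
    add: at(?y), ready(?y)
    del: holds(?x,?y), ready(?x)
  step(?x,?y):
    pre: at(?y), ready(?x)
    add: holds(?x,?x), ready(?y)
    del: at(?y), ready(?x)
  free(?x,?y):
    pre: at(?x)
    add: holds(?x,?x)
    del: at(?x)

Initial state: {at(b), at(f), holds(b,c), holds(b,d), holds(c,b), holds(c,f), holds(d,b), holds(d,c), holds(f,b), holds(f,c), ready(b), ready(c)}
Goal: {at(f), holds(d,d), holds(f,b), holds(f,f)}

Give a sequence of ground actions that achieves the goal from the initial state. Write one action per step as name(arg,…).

drop(b,d); grab(d); drop(c,f); grab(f)

1. drop(b,d)  →  {at(b), at(d), at(f), holds(b,c), holds(c,b), holds(c,f), holds(d,b), holds(d,c), holds(f,b), holds(f,c), ready(c), ready(d)}
2. grab(d)  →  {at(b), at(d), at(f), holds(b,c), holds(c,b), holds(c,f), holds(d,b), holds(d,c), holds(d,d), holds(f,b), holds(f,c), ready(c), ready(d)}
3. drop(c,f)  →  {at(b), at(d), at(f), holds(b,c), holds(c,b), holds(d,b), holds(d,c), holds(d,d), holds(f,b), holds(f,c), ready(d), ready(f)}
4. grab(f)  →  {at(b), at(d), at(f), holds(b,c), holds(c,b), holds(d,b), holds(d,c), holds(d,d), holds(f,b), holds(f,c), holds(f,f), ready(d), ready(f)}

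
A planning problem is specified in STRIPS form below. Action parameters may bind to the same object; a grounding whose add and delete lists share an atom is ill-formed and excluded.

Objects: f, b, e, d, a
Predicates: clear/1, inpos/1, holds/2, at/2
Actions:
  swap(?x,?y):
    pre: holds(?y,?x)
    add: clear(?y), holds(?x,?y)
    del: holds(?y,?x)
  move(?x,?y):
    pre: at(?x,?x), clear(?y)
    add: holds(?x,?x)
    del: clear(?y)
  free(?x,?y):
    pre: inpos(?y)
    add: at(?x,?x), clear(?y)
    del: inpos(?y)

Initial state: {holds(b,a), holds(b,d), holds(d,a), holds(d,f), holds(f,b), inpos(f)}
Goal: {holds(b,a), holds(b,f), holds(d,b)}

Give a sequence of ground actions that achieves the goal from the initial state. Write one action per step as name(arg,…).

swap(b,f); swap(d,b)

1. swap(b,f)  →  {clear(f), holds(b,a), holds(b,d), holds(b,f), holds(d,a), holds(d,f), inpos(f)}
2. swap(d,b)  →  {clear(b), clear(f), holds(b,a), holds(b,f), holds(d,a), holds(d,b), holds(d,f), inpos(f)}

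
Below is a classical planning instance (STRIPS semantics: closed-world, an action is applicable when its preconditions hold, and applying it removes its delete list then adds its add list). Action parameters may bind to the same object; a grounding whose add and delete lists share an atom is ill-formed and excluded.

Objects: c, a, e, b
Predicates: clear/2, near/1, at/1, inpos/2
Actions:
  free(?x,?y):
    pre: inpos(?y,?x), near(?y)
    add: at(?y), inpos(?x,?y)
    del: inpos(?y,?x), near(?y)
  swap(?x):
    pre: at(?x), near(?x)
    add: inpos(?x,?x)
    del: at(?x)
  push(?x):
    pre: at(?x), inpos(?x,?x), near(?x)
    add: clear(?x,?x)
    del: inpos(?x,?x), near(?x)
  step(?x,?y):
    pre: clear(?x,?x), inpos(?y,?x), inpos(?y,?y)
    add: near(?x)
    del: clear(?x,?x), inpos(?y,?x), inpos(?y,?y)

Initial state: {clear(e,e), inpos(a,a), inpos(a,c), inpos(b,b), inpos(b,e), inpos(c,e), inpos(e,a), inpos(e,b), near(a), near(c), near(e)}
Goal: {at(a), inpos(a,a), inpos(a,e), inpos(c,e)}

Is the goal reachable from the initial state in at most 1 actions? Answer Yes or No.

1. free(c,a)  →  {at(a), clear(e,e), inpos(a,a), inpos(b,b), inpos(b,e), inpos(c,a), inpos(c,e), inpos(e,a), inpos(e,b), near(c), near(e)}
2. free(a,e)  →  {at(a), at(e), clear(e,e), inpos(a,a), inpos(a,e), inpos(b,b), inpos(b,e), inpos(c,a), inpos(c,e), inpos(e,b), near(c)}
optimal plan length = 2; 2 > 1

No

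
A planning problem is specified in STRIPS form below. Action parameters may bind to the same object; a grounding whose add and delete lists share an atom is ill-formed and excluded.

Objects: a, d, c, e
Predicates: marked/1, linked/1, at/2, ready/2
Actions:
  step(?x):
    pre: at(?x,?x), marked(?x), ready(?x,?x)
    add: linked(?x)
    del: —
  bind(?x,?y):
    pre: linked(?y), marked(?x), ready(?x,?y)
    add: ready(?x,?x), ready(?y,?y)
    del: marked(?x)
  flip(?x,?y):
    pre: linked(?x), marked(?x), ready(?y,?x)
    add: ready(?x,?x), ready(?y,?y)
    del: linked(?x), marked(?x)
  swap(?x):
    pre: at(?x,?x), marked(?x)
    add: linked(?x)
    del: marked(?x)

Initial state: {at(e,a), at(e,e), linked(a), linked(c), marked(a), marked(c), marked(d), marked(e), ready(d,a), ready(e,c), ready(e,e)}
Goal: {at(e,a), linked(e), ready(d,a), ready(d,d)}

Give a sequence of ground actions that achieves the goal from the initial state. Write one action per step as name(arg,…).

step(e); bind(d,a)

1. step(e)  →  {at(e,a), at(e,e), linked(a), linked(c), linked(e), marked(a), marked(c), marked(d), marked(e), ready(d,a), ready(e,c), ready(e,e)}
2. bind(d,a)  →  {at(e,a), at(e,e), linked(a), linked(c), linked(e), marked(a), marked(c), marked(e), ready(a,a), ready(d,a), ready(d,d), ready(e,c), ready(e,e)}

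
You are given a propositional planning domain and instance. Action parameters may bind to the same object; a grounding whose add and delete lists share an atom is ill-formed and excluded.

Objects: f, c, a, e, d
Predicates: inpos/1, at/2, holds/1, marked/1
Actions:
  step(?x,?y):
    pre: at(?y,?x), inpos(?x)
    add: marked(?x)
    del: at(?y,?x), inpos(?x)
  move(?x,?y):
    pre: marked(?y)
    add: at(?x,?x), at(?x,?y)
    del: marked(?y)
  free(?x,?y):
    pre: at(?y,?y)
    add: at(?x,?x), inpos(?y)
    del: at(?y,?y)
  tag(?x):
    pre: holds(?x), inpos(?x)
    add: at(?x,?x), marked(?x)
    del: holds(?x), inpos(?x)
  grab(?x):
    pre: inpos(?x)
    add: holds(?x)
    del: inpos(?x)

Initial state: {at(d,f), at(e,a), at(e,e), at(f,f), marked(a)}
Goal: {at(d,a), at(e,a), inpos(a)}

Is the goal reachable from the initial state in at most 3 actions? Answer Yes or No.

1. move(d,a)  →  {at(d,a), at(d,d), at(d,f), at(e,a), at(e,e), at(f,f)}
2. free(a,f)  →  {at(a,a), at(d,a), at(d,d), at(d,f), at(e,a), at(e,e), inpos(f)}
3. free(f,a)  →  {at(d,a), at(d,d), at(d,f), at(e,a), at(e,e), at(f,f), inpos(a), inpos(f)}
optimal plan length = 3; 3 ≤ 3

Yes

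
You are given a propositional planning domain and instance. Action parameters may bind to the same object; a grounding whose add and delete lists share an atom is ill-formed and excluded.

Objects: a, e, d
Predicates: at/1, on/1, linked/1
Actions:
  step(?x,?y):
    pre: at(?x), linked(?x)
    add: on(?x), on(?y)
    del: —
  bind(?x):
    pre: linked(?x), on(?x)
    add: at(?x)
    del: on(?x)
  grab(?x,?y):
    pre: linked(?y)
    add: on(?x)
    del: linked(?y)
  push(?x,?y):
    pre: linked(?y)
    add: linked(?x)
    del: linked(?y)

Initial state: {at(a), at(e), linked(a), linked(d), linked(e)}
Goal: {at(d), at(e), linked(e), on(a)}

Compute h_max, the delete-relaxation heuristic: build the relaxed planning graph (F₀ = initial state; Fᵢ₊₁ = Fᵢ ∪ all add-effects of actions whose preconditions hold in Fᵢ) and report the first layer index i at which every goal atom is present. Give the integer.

2

F0 = init (5 atoms)
F1 = F0 ∪ {on(a), on(d), on(e)}  (8 atoms)
F2 = F1 ∪ {at(d)}  (9 atoms)
goal ⊆ F2  ⇒  h_max = 2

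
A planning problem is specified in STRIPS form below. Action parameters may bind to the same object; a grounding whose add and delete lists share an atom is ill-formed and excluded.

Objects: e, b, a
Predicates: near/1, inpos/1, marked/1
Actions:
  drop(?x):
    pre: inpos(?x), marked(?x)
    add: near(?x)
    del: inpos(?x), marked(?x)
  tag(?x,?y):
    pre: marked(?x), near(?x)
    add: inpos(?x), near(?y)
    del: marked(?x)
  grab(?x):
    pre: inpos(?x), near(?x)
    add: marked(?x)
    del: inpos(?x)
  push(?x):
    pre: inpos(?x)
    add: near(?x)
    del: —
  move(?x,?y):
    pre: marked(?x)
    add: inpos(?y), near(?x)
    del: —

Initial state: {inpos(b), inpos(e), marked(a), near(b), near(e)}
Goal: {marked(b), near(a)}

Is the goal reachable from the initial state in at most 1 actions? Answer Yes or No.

1. grab(b)  →  {inpos(e), marked(a), marked(b), near(b), near(e)}
2. move(a,e)  →  {inpos(e), marked(a), marked(b), near(a), near(b), near(e)}
optimal plan length = 2; 2 > 1

No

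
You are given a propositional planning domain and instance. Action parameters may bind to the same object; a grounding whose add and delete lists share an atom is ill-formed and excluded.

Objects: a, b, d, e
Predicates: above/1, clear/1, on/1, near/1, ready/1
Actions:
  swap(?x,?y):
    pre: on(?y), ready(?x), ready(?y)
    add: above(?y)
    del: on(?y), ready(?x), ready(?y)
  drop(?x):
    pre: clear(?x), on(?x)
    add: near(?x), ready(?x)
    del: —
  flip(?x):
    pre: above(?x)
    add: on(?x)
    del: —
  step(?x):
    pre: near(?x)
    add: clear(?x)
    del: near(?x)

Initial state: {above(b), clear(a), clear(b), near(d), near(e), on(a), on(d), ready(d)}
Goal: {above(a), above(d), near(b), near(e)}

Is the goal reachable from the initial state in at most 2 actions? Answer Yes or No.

No

1. swap(d,d)  →  {above(b), above(d), clear(a), clear(b), near(d), near(e), on(a)}
2. drop(a)  →  {above(b), above(d), clear(a), clear(b), near(a), near(d), near(e), on(a), ready(a)}
3. swap(a,a)  →  {above(a), above(b), above(d), clear(a), clear(b), near(a), near(d), near(e)}
4. flip(b)  →  {above(a), above(b), above(d), clear(a), clear(b), near(a), near(d), near(e), on(b)}
5. drop(b)  →  {above(a), above(b), above(d), clear(a), clear(b), near(a), near(b), near(d), near(e), on(b), ready(b)}
optimal plan length = 5; 5 > 2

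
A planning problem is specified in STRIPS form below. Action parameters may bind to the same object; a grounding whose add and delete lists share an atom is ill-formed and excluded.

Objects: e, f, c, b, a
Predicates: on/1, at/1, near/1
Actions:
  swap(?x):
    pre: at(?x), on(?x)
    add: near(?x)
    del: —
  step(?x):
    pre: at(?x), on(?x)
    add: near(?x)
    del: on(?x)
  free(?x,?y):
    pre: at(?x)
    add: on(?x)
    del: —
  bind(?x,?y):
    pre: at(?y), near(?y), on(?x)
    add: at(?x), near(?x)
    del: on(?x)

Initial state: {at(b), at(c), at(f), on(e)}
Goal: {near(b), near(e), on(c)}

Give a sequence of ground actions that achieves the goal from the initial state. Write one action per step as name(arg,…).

1. free(c,e)  →  {at(b), at(c), at(f), on(c), on(e)}
2. free(b,e)  →  {at(b), at(c), at(f), on(b), on(c), on(e)}
3. swap(b)  →  {at(b), at(c), at(f), near(b), on(b), on(c), on(e)}
4. bind(e,b)  →  {at(b), at(c), at(e), at(f), near(b), near(e), on(b), on(c)}

free(c,e); free(b,e); swap(b); bind(e,b)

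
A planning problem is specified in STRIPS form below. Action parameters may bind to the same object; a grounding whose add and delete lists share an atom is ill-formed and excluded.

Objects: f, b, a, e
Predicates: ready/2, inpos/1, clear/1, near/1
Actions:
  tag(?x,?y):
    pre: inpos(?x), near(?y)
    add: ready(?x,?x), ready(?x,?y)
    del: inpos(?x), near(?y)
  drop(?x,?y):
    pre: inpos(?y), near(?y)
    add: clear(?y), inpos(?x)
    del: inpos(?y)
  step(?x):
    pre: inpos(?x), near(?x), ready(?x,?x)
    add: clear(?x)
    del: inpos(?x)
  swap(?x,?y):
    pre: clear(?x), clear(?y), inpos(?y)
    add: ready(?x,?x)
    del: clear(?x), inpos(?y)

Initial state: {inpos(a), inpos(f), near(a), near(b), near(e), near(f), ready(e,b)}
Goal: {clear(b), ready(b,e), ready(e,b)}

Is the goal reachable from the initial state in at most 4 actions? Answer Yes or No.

1. drop(b,f)  →  {clear(f), inpos(a), inpos(b), near(a), near(b), near(e), near(f), ready(e,b)}
2. tag(b,e)  →  {clear(f), inpos(a), near(a), near(b), near(f), ready(b,b), ready(b,e), ready(e,b)}
3. drop(b,a)  →  {clear(a), clear(f), inpos(b), near(a), near(b), near(f), ready(b,b), ready(b,e), ready(e,b)}
4. drop(f,b)  →  {clear(a), clear(b), clear(f), inpos(f), near(a), near(b), near(f), ready(b,b), ready(b,e), ready(e,b)}
optimal plan length = 4; 4 ≤ 4

Yes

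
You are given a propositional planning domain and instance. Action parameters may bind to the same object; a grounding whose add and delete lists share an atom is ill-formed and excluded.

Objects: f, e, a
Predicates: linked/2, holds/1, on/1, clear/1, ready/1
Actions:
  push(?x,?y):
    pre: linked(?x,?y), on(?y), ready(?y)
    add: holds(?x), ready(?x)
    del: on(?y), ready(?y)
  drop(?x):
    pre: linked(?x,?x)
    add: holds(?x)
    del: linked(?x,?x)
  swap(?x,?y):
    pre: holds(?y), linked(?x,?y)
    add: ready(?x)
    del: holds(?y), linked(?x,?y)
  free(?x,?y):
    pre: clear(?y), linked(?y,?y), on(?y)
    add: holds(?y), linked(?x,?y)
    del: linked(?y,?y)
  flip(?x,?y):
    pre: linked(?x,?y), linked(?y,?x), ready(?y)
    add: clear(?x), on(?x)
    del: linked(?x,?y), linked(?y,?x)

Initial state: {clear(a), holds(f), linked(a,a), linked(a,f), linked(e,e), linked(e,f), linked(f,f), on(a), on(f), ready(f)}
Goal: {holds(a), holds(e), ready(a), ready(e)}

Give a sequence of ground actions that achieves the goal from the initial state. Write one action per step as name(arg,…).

1. push(e,f)  →  {clear(a), holds(e), holds(f), linked(a,a), linked(a,f), linked(e,e), linked(e,f), linked(f,f), on(a), ready(e)}
2. drop(a)  →  {clear(a), holds(a), holds(e), holds(f), linked(a,f), linked(e,e), linked(e,f), linked(f,f), on(a), ready(e)}
3. swap(a,f)  →  {clear(a), holds(a), holds(e), linked(e,e), linked(e,f), linked(f,f), on(a), ready(a), ready(e)}

push(e,f); drop(a); swap(a,f)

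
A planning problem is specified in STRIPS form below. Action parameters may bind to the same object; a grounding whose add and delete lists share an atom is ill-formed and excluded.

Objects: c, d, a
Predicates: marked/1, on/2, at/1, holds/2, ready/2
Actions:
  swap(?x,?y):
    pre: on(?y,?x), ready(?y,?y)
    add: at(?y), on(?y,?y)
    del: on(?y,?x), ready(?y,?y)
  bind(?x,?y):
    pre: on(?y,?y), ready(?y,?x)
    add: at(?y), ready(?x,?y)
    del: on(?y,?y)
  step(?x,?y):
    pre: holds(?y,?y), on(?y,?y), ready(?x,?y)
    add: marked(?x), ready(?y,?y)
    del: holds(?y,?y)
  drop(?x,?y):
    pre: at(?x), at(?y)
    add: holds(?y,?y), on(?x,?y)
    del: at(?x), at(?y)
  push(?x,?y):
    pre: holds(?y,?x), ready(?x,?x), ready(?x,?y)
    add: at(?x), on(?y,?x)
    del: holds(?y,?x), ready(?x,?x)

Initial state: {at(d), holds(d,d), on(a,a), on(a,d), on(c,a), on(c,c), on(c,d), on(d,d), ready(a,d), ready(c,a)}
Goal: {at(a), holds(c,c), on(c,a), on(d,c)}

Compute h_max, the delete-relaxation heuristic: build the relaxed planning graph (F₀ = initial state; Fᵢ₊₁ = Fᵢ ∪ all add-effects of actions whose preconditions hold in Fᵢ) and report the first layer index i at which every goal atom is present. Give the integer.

F0 = init (10 atoms)
F1 = F0 ∪ {at(a), at(c), marked(a), ready(a,c), ready(d,a), ready(d,d)}  (16 atoms)
F2 = F1 ∪ {holds(a,a), holds(c,c), marked(d), on(a,c), on(d,a), on(d,c)}  (22 atoms)
goal ⊆ F2  ⇒  h_max = 2

2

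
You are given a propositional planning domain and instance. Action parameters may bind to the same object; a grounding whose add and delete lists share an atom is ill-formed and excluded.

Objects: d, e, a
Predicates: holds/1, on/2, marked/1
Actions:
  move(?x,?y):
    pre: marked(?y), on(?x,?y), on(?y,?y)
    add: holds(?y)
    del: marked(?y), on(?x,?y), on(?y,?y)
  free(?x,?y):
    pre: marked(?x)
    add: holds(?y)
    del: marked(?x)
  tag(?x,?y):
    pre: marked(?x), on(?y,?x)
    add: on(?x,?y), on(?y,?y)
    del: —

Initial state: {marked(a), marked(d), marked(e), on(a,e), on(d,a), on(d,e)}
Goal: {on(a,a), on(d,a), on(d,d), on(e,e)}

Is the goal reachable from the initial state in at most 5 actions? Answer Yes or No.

Yes

1. tag(e,d)  →  {marked(a), marked(d), marked(e), on(a,e), on(d,a), on(d,d), on(d,e), on(e,d)}
2. tag(d,e)  →  {marked(a), marked(d), marked(e), on(a,e), on(d,a), on(d,d), on(d,e), on(e,d), on(e,e)}
3. tag(e,a)  →  {marked(a), marked(d), marked(e), on(a,a), on(a,e), on(d,a), on(d,d), on(d,e), on(e,a), on(e,d), on(e,e)}
optimal plan length = 3; 3 ≤ 5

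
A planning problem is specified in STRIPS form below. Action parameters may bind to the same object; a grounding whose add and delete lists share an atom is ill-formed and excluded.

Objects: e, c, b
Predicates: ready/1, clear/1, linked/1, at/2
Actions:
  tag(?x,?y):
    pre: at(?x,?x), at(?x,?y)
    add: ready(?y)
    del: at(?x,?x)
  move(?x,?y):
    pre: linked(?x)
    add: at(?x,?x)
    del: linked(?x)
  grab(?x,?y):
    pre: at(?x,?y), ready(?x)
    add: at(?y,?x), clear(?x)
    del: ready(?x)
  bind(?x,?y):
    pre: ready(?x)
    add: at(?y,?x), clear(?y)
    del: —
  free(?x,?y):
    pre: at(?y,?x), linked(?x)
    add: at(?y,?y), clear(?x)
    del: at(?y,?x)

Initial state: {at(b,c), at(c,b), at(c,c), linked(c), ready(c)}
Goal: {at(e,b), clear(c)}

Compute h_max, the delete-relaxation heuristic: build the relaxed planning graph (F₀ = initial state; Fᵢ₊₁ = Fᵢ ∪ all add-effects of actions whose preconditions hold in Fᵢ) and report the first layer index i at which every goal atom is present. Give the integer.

F0 = init (5 atoms)
F1 = F0 ∪ {at(b,b), at(e,c), clear(b), clear(c), clear(e), ready(b)}  (11 atoms)
F2 = F1 ∪ {at(e,b), at(e,e)}  (13 atoms)
goal ⊆ F2  ⇒  h_max = 2

2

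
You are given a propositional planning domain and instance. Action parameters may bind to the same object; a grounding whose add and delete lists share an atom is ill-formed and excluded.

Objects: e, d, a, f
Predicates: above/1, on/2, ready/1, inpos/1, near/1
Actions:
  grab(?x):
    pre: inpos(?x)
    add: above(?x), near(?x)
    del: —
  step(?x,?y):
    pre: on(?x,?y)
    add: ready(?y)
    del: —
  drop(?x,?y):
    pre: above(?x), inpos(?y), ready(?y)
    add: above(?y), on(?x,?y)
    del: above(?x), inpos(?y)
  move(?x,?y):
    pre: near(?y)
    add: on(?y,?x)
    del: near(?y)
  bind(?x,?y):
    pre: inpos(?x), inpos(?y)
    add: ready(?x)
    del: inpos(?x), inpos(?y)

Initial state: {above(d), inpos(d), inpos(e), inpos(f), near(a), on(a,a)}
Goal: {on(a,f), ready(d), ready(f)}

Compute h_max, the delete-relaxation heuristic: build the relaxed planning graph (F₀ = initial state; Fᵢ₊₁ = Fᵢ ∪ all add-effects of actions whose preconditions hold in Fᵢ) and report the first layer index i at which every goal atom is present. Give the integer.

F0 = init (6 atoms)
F1 = F0 ∪ {above(e), above(f), near(d), near(e), near(f), on(a,d), on(a,e), on(a,f), ready(a), ready(d), ready(e), ready(f)}  (18 atoms)
goal ⊆ F1  ⇒  h_max = 1

1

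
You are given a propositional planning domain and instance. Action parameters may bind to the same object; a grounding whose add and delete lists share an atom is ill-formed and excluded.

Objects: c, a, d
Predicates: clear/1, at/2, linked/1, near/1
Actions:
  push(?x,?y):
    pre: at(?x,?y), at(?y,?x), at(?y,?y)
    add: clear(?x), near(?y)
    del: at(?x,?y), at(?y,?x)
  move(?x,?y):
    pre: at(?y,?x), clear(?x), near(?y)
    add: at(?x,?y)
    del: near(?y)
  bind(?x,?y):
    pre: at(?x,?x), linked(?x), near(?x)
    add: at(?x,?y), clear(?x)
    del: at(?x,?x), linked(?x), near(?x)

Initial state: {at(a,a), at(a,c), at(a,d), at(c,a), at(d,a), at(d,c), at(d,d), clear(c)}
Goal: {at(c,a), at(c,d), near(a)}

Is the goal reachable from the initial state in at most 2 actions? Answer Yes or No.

No

1. push(a,a)  →  {at(a,c), at(a,d), at(c,a), at(d,a), at(d,c), at(d,d), clear(a), clear(c), near(a)}
2. push(a,d)  →  {at(a,c), at(c,a), at(d,c), at(d,d), clear(a), clear(c), near(a), near(d)}
3. move(c,d)  →  {at(a,c), at(c,a), at(c,d), at(d,c), at(d,d), clear(a), clear(c), near(a)}
optimal plan length = 3; 3 > 2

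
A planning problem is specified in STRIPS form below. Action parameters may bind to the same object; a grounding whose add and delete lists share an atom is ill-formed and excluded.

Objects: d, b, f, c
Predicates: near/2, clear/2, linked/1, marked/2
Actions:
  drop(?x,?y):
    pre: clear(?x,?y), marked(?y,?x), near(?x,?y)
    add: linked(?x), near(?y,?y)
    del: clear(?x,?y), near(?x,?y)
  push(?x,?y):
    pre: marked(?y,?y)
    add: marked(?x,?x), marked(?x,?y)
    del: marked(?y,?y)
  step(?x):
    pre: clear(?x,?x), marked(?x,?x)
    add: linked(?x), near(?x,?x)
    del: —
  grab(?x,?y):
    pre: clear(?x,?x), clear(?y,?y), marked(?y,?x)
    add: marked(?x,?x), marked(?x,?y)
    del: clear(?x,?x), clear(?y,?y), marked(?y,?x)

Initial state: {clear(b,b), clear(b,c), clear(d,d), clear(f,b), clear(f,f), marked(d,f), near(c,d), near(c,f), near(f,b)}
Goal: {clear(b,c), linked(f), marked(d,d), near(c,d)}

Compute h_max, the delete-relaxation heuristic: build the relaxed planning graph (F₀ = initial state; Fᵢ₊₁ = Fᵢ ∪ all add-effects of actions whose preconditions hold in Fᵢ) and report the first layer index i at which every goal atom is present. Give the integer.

2

F0 = init (9 atoms)
F1 = F0 ∪ {marked(f,d), marked(f,f)}  (11 atoms)
F2 = F1 ∪ {linked(f), marked(b,b), marked(b,f), marked(c,c), marked(c,f), marked(d,d), near(f,f)}  (18 atoms)
goal ⊆ F2  ⇒  h_max = 2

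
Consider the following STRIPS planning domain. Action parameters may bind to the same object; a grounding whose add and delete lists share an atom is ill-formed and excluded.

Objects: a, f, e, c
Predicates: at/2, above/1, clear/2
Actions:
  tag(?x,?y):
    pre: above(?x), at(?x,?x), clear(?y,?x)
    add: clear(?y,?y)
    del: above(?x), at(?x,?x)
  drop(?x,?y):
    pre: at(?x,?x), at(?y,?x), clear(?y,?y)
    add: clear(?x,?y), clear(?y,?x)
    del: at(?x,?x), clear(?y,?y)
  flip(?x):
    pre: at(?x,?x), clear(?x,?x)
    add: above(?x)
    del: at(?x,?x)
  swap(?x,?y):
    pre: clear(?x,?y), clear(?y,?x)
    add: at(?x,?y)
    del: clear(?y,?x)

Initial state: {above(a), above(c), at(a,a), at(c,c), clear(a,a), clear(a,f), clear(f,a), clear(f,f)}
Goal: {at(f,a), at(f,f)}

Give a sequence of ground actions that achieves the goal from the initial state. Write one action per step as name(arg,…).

1. swap(f,a)  →  {above(a), above(c), at(a,a), at(c,c), at(f,a), clear(a,a), clear(f,a), clear(f,f)}
2. swap(f,f)  →  {above(a), above(c), at(a,a), at(c,c), at(f,a), at(f,f), clear(a,a), clear(f,a)}

swap(f,a); swap(f,f)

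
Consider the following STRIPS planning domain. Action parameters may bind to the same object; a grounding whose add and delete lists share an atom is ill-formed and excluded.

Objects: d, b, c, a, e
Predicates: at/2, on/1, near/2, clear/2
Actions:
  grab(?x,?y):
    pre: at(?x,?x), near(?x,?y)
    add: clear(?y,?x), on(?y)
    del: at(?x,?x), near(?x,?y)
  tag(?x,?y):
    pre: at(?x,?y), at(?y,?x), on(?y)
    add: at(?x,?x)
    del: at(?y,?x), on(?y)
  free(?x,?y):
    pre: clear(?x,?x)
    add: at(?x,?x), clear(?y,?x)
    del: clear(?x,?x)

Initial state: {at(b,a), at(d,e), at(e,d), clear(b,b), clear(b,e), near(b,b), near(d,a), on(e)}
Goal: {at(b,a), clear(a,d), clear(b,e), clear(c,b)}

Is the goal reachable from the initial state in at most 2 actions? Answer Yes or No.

1. tag(d,e)  →  {at(b,a), at(d,d), at(d,e), clear(b,b), clear(b,e), near(b,b), near(d,a)}
2. grab(d,a)  →  {at(b,a), at(d,e), clear(a,d), clear(b,b), clear(b,e), near(b,b), on(a)}
3. free(b,c)  →  {at(b,a), at(b,b), at(d,e), clear(a,d), clear(b,e), clear(c,b), near(b,b), on(a)}
optimal plan length = 3; 3 > 2

No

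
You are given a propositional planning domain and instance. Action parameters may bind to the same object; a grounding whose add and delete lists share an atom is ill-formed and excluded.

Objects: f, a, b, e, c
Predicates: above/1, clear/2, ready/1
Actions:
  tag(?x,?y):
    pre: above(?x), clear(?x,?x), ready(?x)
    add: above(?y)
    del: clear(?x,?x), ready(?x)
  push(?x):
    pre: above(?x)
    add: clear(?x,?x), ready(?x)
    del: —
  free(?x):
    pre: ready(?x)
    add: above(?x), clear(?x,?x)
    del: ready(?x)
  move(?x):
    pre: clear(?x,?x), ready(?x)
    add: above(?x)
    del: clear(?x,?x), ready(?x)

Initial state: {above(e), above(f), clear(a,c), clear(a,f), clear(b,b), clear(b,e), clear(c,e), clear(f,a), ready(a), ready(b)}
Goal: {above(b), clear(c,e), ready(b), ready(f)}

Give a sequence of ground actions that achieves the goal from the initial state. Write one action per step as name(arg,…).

push(f); tag(f,b); push(f)

1. push(f)  →  {above(e), above(f), clear(a,c), clear(a,f), clear(b,b), clear(b,e), clear(c,e), clear(f,a), clear(f,f), ready(a), ready(b), ready(f)}
2. tag(f,b)  →  {above(b), above(e), above(f), clear(a,c), clear(a,f), clear(b,b), clear(b,e), clear(c,e), clear(f,a), ready(a), ready(b)}
3. push(f)  →  {above(b), above(e), above(f), clear(a,c), clear(a,f), clear(b,b), clear(b,e), clear(c,e), clear(f,a), clear(f,f), ready(a), ready(b), ready(f)}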